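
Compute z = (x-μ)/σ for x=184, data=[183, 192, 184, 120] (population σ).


μ = 169.75, σ = 28.9342
z = (184 - 169.75)/28.9342 = 0.4925

0.4925


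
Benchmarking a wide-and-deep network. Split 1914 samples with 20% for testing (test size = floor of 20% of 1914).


Test = ⌊1914·20/100⌋ = 382
Train = 1914 - 382 = 1532

Train: 1532, Test: 382


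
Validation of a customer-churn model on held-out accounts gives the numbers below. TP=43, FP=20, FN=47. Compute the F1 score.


Precision = 43/63 = 0.6825
Recall = 43/90 = 0.4778
F1 = 2·P·R/(P+R) = 2·TP/(2·TP+FP+FN) = 86/(86+20+47) = 86/153 = 0.5621

0.5621


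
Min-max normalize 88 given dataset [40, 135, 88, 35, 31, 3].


min=3, max=135
(88-3)/(135-3) = 85/132 = 0.6439

0.6439


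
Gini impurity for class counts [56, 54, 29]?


Probabilities: [56/139, 54/139, 29/139] ≈ [0.4029, 0.3885, 0.2086]
Σpᵢ² = (3136 + 2916 + 841)/139² = 6893/19321
Gini = 1 - Σpᵢ² = 1 - 6893/19321 = 0.6432

0.6432


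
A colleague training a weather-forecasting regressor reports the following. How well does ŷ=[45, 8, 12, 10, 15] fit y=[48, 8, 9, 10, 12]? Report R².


ȳ = 17.4
SS_res = Σ(y-ŷ)² = 27
SS_tot = Σ(y-ȳ)² = 1179.2
R² = 1 - SS_res/SS_tot = 1 - 0.0229 = 0.9771

0.9771


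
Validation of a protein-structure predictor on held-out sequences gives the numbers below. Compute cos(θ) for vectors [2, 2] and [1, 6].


A·B = 2·1 + 2·6 = 14
‖A‖ = √8 = 2.8284, ‖B‖ = √37 = 6.0828
cos = 14/(√8·√37) = 14/√296 = 0.8137

0.8137


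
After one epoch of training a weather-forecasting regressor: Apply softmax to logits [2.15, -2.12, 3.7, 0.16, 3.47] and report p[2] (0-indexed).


Exponentials: e^2.15=8.5849, e^-2.12=0.12, e^3.7=40.4473, e^0.16=1.1735, e^3.47=32.1367
Sum = 82.4624
Softmax = [0.1041, 0.0015, 0.4905, 0.0142, 0.3897]
p[2] = 40.4473/82.4624 = 0.4905

0.4905


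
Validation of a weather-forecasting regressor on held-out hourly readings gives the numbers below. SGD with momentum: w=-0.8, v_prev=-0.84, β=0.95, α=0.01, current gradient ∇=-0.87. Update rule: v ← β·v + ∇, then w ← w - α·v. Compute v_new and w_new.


v_new = 0.95·-0.84 - 0.87 = -0.798 - 0.87 = -1.668
w_new = -0.8 - 0.01·-1.668 = -0.8 + 0.01668 = -0.78332

v_new=-1.668, w_new=-0.78332


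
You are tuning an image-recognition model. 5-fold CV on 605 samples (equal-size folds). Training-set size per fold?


Fold size = 605/5 = 121
Training per fold = 605 - 121 = 484

484


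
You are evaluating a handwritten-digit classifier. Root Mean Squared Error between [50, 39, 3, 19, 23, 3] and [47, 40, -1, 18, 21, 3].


MSE = 31/6 = 5.1667
RMSE = √(31/6) = 2.273

2.273


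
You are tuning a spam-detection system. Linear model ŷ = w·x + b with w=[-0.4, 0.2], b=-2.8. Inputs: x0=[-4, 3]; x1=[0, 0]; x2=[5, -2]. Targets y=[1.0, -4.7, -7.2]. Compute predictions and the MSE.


ŷ0 = (-0.4)·(-4) + (0.2)·(3) - 2.8 = -0.6
ŷ1 = (-0.4)·(0) + (0.2)·(0) - 2.8 = -2.8
ŷ2 = (-0.4)·(5) + (0.2)·(-2) - 2.8 = -5.2
errors² = [2.56, 3.61, 4.0]
MSE = 10.1700/3 = 3.39

3.39


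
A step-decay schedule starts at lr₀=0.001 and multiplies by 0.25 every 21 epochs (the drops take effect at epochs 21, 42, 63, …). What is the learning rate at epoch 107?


n_drops = ⌊107/21⌋ = 5
lr = 0.001·0.25^5 = 0.001·0.0009765625 = 0.0000009765625

0.0000009765625


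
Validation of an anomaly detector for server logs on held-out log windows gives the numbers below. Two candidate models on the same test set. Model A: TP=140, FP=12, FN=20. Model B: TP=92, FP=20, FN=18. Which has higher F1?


Model A: P=140/152=0.9211, R=140/160=0.875, F1=2PR/(P+R)=2TP/(2TP+FP+FN)=280/312=0.8974
Model B: P=92/112=0.8214, R=92/110=0.8364, F1=2PR/(P+R)=2TP/(2TP+FP+FN)=184/222=0.8288
0.8974 > 0.8288 → Model A

Model A


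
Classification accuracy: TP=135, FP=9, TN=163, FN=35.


Accuracy = (TP+TN)/(TP+TN+FP+FN)
= (135+163)/(342)
= 298/342 = 87.13%

87.13%


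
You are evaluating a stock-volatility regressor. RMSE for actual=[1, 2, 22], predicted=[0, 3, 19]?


MSE = 11/3 = 3.6667
RMSE = √(11/3) = 1.9149

1.9149


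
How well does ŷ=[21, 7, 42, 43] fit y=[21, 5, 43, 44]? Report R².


ȳ = 28.25
SS_res = Σ(y-ŷ)² = 6
SS_tot = Σ(y-ȳ)² = 1058.75
R² = 1 - SS_res/SS_tot = 1 - 0.0057 = 0.9943

0.9943


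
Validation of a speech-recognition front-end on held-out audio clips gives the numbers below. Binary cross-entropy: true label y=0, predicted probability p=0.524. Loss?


BCE = -[y·ln(p) + (1-y)·ln(1-p)]
= -0 - 1·ln(1-0.524)
= -ln(0.476) = 0.7423

0.7423


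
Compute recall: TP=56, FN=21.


Recall = TP/(TP+FN)
= 56/(56+21)
= 56/77 = 72.73%

72.73%


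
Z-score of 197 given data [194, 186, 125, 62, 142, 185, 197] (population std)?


μ = 155.8571, σ = 46.0727
z = (197 - 155.8571)/46.0727 = 0.893

0.893


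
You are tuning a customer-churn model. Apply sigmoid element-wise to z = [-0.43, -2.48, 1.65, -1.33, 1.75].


σ(-0.43) = 1/(1+e^0.43) = 0.3941
σ(-2.48) = 1/(1+e^2.48) = 0.0773
σ(1.65) = 1/(1+e^-1.65) = 0.8389
σ(-1.33) = 1/(1+e^1.33) = 0.2092
σ(1.75) = 1/(1+e^-1.75) = 0.852
result = [0.3941, 0.0773, 0.8389, 0.2092, 0.852]

[0.3941, 0.0773, 0.8389, 0.2092, 0.852]


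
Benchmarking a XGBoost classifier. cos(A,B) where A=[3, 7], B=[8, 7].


A·B = 3·8 + 7·7 = 73
‖A‖ = √58 = 7.6158, ‖B‖ = √113 = 10.6301
cos = 73/(√58·√113) = 73/√6554 = 0.9017

0.9017


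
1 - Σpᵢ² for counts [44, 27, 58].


Probabilities: [44/129, 27/129, 58/129] ≈ [0.3411, 0.2093, 0.4496]
Σpᵢ² = (1936 + 729 + 3364)/129² = 6029/16641
Gini = 1 - Σpᵢ² = 1 - 6029/16641 = 0.6377

0.6377


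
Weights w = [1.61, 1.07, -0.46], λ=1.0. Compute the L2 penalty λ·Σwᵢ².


‖w‖₂² = (1.61)² + (1.07)² + (-0.46)²
     = 2.5921 + 1.1449 + 0.2116
     = 3.9486
λ·‖w‖₂² = 1.0·3.9486 = 3.9486

3.9486


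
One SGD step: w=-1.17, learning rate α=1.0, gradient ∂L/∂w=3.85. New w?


w_new = w - α·∇
= -1.17 - 1.0·3.85
= -1.17 - 3.85
= -5.02

-5.02


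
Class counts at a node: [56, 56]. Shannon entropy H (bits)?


Probabilities: [56/112, 56/112] ≈ [0.5, 0.5]
H = -((56/112)·log₂(56/112) + (56/112)·log₂(56/112))
  = 1.0 bits

1.0 bits


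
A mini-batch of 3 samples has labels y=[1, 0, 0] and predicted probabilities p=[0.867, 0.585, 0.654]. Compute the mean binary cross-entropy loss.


L[0] = -ln(0.867) = 0.1427
L[1] = -ln(1-0.585) = -ln(0.415) = 0.8795
L[2] = -ln(1-0.654) = -ln(0.346) = 1.0613
mean = (0.1427 + 0.8795 + 1.0613)/3 = 0.6945

0.6945


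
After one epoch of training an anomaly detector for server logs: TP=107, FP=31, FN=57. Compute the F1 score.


Precision = 107/138 = 0.7754
Recall = 107/164 = 0.6524
F1 = 2·P·R/(P+R) = 2·TP/(2·TP+FP+FN) = 214/(214+31+57) = 214/302 = 0.7086

0.7086


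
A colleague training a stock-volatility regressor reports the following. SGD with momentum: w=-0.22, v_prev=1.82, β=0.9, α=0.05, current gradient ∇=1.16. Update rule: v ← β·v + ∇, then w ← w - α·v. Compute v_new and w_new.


v_new = 0.9·1.82 + 1.16 = 1.638 + 1.16 = 2.798
w_new = -0.22 - 0.05·2.798 = -0.22 - 0.1399 = -0.3599

v_new=2.798, w_new=-0.3599


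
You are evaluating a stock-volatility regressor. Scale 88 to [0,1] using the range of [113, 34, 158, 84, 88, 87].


min=34, max=158
(88-34)/(158-34) = 54/124 = 0.4355

0.4355


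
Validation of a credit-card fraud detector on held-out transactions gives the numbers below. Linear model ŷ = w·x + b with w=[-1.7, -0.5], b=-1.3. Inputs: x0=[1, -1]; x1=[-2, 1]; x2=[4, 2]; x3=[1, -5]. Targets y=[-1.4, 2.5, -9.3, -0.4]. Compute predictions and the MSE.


ŷ0 = (-1.7)·(1) + (-0.5)·(-1) - 1.3 = -2.5
ŷ1 = (-1.7)·(-2) + (-0.5)·(1) - 1.3 = 1.6
ŷ2 = (-1.7)·(4) + (-0.5)·(2) - 1.3 = -9.1
ŷ3 = (-1.7)·(1) + (-0.5)·(-5) - 1.3 = -0.5
errors² = [1.21, 0.81, 0.04, 0.01]
MSE = 2.0700/4 = 0.5175

0.5175


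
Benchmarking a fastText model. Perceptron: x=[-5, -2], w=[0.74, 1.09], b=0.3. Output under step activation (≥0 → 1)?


z = (-5)·(0.74) + (-2)·(1.09) + 0.3
  = -5.58
step(z) = 0 (z<0)

0


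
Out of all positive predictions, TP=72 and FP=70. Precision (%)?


Precision = TP/(TP+FP)
= 72/(72+70)
= 72/142 = 50.7%

50.7%


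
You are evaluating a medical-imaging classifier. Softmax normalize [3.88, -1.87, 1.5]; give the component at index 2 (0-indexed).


Exponentials: e^3.88=48.4242, e^-1.87=0.1541, e^1.5=4.4817
Sum = 53.06
Softmax = [0.9126, 0.0029, 0.0845]
p[2] = 4.4817/53.06 = 0.0845

0.0845


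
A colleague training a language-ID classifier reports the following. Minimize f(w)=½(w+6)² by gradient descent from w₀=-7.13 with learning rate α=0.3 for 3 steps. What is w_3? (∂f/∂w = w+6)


step 1: grad = -7.13+6 = -1.13; w = -7.13 - 0.3·(-1.13) = -6.791
step 2: grad = -6.791+6 = -0.791; w = -6.791 - 0.3·(-0.791) = -6.5537
step 3: grad = -6.5537+6 = -0.5537; w = -6.5537 - 0.3·(-0.5537) = -6.38759

-6.38759


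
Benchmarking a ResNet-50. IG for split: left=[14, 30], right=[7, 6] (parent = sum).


Parent = [21, 36], H_parent = 0.9495
H_left = 0.9024 (n=44), H_right = 0.9957 (n=13)
H_children = (44/57)·0.9024 + (13/57)·0.9957 = 0.9237
IG = 0.9495 - 0.9237 = 0.0258

0.0258


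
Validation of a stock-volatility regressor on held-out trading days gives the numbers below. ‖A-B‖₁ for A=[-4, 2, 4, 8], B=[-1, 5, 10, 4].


d = |-4+ 1| + |2-5| + |4-10| + |8-4|
  = 3 + 3 + 6 + 4
  = 16

16


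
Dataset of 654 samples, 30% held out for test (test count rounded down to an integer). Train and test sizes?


Test = ⌊654·30/100⌋ = 196
Train = 654 - 196 = 458

Train: 458, Test: 196


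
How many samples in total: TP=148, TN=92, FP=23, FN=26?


Total = TP + TN + FP + FN
= 148 + 92 + 23 + 26
= 289
(Predicted positive: 171, predicted negative: 118)

289


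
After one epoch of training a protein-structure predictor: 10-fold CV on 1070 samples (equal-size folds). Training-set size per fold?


Fold size = 1070/10 = 107
Training per fold = 1070 - 107 = 963

963


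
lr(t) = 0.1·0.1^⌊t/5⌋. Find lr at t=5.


n_drops = ⌊5/5⌋ = 1
lr = 0.1·0.1^1 = 0.1·0.1 = 0.01

0.01


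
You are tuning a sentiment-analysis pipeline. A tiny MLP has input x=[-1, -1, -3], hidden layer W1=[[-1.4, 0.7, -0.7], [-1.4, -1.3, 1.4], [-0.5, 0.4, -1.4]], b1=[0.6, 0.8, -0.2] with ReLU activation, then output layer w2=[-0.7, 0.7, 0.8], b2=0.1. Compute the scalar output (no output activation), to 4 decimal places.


z1[0] = (-1.4)·(-1) + (0.7)·(-1) + (-0.7)·(-3) + 0.6 = 3.4
z1[1] = (-1.4)·(-1) + (-1.3)·(-1) + (1.4)·(-3) + 0.8 = -0.7
z1[2] = (-0.5)·(-1) + (0.4)·(-1) + (-1.4)·(-3) - 0.2 = 4.1
h = ReLU(z1) = [3.4, 0.0, 4.1]
output = (-0.7)·(3.4) + (0.7)·(0.0) + (0.8)·(4.1) + 0.1 = 1.0

1.0


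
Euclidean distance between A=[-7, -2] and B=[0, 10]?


d = √((-7-0)² + (-2-10)²)
  = √(49 + 144)
  = √193 = 13.8924

13.8924


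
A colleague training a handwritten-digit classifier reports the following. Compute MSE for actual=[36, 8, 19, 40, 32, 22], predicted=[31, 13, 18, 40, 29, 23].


Squared errors: (36-31)²=25, (8-13)²=25, (19-18)²=1, (40-40)²=0, (32-29)²=9, (22-23)²=1
Sum = 61
MSE = 61/6 = 61/6

61/6


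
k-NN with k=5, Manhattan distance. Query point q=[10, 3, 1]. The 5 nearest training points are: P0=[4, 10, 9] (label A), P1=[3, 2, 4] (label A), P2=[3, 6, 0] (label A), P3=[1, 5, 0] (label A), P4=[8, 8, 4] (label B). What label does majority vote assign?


d(q,P0) = 21  (label A)
d(q,P1) = 11  (label A)
d(q,P2) = 11  (label A)
d(q,P3) = 12  (label A)
d(q,P4) = 10  (label B)
Votes: A=4, B=1
Majority → A

A


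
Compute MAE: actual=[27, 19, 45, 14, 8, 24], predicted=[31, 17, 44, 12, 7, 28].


Absolute errors: |27-31|=4, |19-17|=2, |45-44|=1, |14-12|=2, |8-7|=1, |24-28|=4
Sum = 14
MAE = 14/6 = 7/3

7/3


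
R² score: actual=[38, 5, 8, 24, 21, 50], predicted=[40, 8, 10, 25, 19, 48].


ȳ = 24.3333
SS_res = Σ(y-ŷ)² = 26
SS_tot = Σ(y-ȳ)² = 1497.33
R² = 1 - SS_res/SS_tot = 1 - 0.0174 = 0.9826

0.9826


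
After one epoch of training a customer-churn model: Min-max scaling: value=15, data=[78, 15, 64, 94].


min=15, max=94
(15-15)/(94-15) = 0/79 = 0.0

0.0


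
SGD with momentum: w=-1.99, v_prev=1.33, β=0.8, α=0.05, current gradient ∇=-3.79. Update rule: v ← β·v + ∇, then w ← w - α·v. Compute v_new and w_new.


v_new = 0.8·1.33 - 3.79 = 1.064 - 3.79 = -2.726
w_new = -1.99 - 0.05·-2.726 = -1.99 + 0.1363 = -1.8537

v_new=-2.726, w_new=-1.8537


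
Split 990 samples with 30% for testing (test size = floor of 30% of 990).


Test = ⌊990·30/100⌋ = 297
Train = 990 - 297 = 693

Train: 693, Test: 297


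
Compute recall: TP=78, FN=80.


Recall = TP/(TP+FN)
= 78/(78+80)
= 78/158 = 49.37%

49.37%


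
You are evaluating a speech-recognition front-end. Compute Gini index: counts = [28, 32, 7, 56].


Probabilities: [28/123, 32/123, 7/123, 56/123] ≈ [0.2276, 0.2602, 0.0569, 0.4553]
Σpᵢ² = (784 + 1024 + 49 + 3136)/123² = 4993/15129
Gini = 1 - Σpᵢ² = 1 - 4993/15129 = 0.67

0.67


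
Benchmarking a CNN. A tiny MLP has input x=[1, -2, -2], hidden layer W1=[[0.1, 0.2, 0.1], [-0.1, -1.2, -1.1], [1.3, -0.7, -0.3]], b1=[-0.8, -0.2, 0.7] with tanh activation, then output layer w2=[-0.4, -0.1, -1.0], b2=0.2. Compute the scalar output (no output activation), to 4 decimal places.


z1[0] = (0.1)·(1) + (0.2)·(-2) + (0.1)·(-2) - 0.8 = -1.3
z1[1] = (-0.1)·(1) + (-1.2)·(-2) + (-1.1)·(-2) - 0.2 = 4.3
z1[2] = (1.3)·(1) + (-0.7)·(-2) + (-0.3)·(-2) + 0.7 = 4.0
h = tanh(z1) = [-0.8617, 0.9996, 0.9993]
output = (-0.4)·(-0.8617) + (-0.1)·(0.9996) + (-1.0)·(0.9993) + 0.2 = -0.5546

-0.5546


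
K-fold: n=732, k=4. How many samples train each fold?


Fold size = 732/4 = 183
Training per fold = 732 - 183 = 549

549


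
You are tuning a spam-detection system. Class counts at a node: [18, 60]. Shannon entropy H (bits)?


Probabilities: [18/78, 60/78] ≈ [0.2308, 0.7692]
H = -((18/78)·log₂(18/78) + (60/78)·log₂(60/78))
  = 0.7793 bits

0.7793 bits


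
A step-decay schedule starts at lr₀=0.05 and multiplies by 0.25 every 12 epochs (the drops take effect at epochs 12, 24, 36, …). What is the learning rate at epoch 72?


n_drops = ⌊72/12⌋ = 6
lr = 0.05·0.25^6 = 0.05·0.000244140625 = 0.00001220703125

0.00001220703125


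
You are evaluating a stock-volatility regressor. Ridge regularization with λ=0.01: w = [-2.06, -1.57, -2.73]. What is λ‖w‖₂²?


‖w‖₂² = (-2.06)² + (-1.57)² + (-2.73)²
     = 4.2436 + 2.4649 + 7.4529
     = 14.1614
λ·‖w‖₂² = 0.01·14.1614 = 0.141614

0.141614


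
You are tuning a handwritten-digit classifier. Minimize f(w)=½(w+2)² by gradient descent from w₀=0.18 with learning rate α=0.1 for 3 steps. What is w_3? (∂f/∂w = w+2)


step 1: grad = 0.18+2 = 2.18; w = 0.18 - 0.1·(2.18) = -0.038
step 2: grad = -0.038+2 = 1.962; w = -0.038 - 0.1·(1.962) = -0.2342
step 3: grad = -0.2342+2 = 1.7658; w = -0.2342 - 0.1·(1.7658) = -0.41078

-0.41078


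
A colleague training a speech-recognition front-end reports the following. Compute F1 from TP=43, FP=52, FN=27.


Precision = 43/95 = 0.4526
Recall = 43/70 = 0.6143
F1 = 2·P·R/(P+R) = 2·TP/(2·TP+FP+FN) = 86/(86+52+27) = 86/165 = 0.5212

0.5212


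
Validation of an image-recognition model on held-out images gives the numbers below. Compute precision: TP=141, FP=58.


Precision = TP/(TP+FP)
= 141/(141+58)
= 141/199 = 70.85%

70.85%


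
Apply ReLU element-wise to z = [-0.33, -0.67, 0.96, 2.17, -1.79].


ReLU(-0.33) = max(0, -0.33) = 0.0
ReLU(-0.67) = max(0, -0.67) = 0.0
ReLU(0.96) = max(0, 0.96) = 0.96
ReLU(2.17) = max(0, 2.17) = 2.17
ReLU(-1.79) = max(0, -1.79) = 0.0
result = [0.0, 0.0, 0.96, 2.17, 0.0]

[0.0, 0.0, 0.96, 2.17, 0.0]


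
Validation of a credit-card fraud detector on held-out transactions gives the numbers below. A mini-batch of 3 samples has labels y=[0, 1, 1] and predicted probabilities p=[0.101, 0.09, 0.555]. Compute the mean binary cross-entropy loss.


L[0] = -ln(1-0.101) = -ln(0.899) = 0.1065
L[1] = -ln(0.09) = 2.4079
L[2] = -ln(0.555) = 0.5888
mean = (0.1065 + 2.4079 + 0.5888)/3 = 1.0344

1.0344


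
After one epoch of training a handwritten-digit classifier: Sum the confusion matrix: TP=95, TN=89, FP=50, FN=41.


Total = TP + TN + FP + FN
= 95 + 89 + 50 + 41
= 275
(Predicted positive: 145, predicted negative: 130)

275


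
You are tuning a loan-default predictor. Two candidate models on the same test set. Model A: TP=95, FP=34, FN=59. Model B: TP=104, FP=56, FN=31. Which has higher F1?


Model A: P=95/129=0.7364, R=95/154=0.6169, F1=2PR/(P+R)=2TP/(2TP+FP+FN)=190/283=0.6714
Model B: P=104/160=0.65, R=104/135=0.7704, F1=2PR/(P+R)=2TP/(2TP+FP+FN)=208/295=0.7051
0.6714 < 0.7051 → Model B

Model B


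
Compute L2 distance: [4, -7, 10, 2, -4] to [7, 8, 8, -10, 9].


d = √((4-7)² + (-7-8)² + (10-8)² + (2+ 10)² + (-4-9)²)
  = √(9 + 225 + 4 + 144 + 169)
  = √551 = 23.4734

23.4734


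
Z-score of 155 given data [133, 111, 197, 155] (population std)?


μ = 149, σ = 31.7805
z = (155 - 149)/31.7805 = 0.1888

0.1888


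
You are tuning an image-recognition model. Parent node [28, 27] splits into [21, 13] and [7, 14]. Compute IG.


Parent = [28, 27], H_parent = 0.9998
H_left = 0.9597 (n=34), H_right = 0.9183 (n=21)
H_children = (34/55)·0.9597 + (21/55)·0.9183 = 0.9439
IG = 0.9998 - 0.9439 = 0.0559

0.0559


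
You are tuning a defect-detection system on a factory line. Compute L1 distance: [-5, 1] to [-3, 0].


d = |-5+ 3| + |1-0|
  = 2 + 1
  = 3

3


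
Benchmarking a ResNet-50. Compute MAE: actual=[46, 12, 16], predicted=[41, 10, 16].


Absolute errors: |46-41|=5, |12-10|=2, |16-16|=0
Sum = 7
MAE = 7/3 = 7/3

7/3


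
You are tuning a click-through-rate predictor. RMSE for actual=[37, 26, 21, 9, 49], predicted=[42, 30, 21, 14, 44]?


MSE = 91/5 = 18.2
RMSE = √(91/5) = 4.2661

4.2661


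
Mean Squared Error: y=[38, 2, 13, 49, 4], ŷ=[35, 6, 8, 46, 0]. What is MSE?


Squared errors: (38-35)²=9, (2-6)²=16, (13-8)²=25, (49-46)²=9, (4-0)²=16
Sum = 75
MSE = 75/5 = 15

15


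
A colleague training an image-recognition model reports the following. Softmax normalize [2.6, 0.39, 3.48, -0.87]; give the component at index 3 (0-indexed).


Exponentials: e^2.6=13.4637, e^0.39=1.477, e^3.48=32.4597, e^-0.87=0.419
Sum = 47.8194
Softmax = [0.2816, 0.0309, 0.6788, 0.0088]
p[3] = 0.419/47.8194 = 0.0088

0.0088


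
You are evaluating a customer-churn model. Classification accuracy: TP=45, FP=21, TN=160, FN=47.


Accuracy = (TP+TN)/(TP+TN+FP+FN)
= (45+160)/(273)
= 205/273 = 75.09%

75.09%


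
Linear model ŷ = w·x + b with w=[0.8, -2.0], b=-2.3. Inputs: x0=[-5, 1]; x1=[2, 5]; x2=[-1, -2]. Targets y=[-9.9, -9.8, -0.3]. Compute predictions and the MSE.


ŷ0 = (0.8)·(-5) + (-2.0)·(1) - 2.3 = -8.3
ŷ1 = (0.8)·(2) + (-2.0)·(5) - 2.3 = -10.7
ŷ2 = (0.8)·(-1) + (-2.0)·(-2) - 2.3 = 0.9
errors² = [2.56, 0.81, 1.44]
MSE = 4.8100/3 = 1.6033

1.6033


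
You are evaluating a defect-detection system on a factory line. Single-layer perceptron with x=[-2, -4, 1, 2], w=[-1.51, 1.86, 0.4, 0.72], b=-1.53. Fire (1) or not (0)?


z = (-2)·(-1.51) + (-4)·(1.86) + (1)·(0.4) + (2)·(0.72) - 1.53
  = -4.11
step(z) = 0 (z<0)

0


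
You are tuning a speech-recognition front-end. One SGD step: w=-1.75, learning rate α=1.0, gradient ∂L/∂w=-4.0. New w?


w_new = w - α·∇
= -1.75 - 1.0·-4.0
= -1.75 + 4
= 2.25

2.25


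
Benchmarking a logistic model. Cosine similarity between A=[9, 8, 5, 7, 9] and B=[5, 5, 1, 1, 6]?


A·B = 9·5 + 8·5 + 5·1 + 7·1 + 9·6 = 151
‖A‖ = √300 = 17.3205, ‖B‖ = √88 = 9.3808
cos = 151/(√300·√88) = 151/√26400 = 0.9293

0.9293


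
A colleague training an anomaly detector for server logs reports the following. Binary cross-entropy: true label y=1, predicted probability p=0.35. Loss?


BCE = -[y·ln(p) + (1-y)·ln(1-p)]
= -1·ln(0.35) - 0
= -ln(0.35) = 1.0498

1.0498


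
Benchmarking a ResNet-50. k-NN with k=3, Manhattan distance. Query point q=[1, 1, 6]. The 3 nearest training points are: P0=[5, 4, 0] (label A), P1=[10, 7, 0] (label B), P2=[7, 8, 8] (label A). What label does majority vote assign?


d(q,P0) = 13  (label A)
d(q,P1) = 21  (label B)
d(q,P2) = 15  (label A)
Votes: A=2, B=1
Majority → A

A


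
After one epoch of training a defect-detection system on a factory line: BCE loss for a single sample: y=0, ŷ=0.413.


BCE = -[y·ln(p) + (1-y)·ln(1-p)]
= -0 - 1·ln(1-0.413)
= -ln(0.587) = 0.5327

0.5327


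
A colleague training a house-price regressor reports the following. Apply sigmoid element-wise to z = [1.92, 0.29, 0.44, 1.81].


σ(1.92) = 1/(1+e^-1.92) = 0.8721
σ(0.29) = 1/(1+e^-0.29) = 0.572
σ(0.44) = 1/(1+e^-0.44) = 0.6083
σ(1.81) = 1/(1+e^-1.81) = 0.8594
result = [0.8721, 0.572, 0.6083, 0.8594]

[0.8721, 0.572, 0.6083, 0.8594]


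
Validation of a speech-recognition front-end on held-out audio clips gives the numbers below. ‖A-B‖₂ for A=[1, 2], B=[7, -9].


d = √((1-7)² + (2+ 9)²)
  = √(36 + 121)
  = √157 = 12.53

12.53


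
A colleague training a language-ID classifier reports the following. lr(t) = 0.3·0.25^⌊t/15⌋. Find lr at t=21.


n_drops = ⌊21/15⌋ = 1
lr = 0.3·0.25^1 = 0.3·0.25 = 0.075

0.075


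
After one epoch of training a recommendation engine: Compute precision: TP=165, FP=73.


Precision = TP/(TP+FP)
= 165/(165+73)
= 165/238 = 69.33%

69.33%


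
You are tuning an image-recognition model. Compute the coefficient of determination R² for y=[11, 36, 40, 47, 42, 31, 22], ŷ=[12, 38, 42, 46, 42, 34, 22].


ȳ = 32.7143
SS_res = Σ(y-ŷ)² = 19
SS_tot = Σ(y-ȳ)² = 943.43
R² = 1 - SS_res/SS_tot = 1 - 0.0201 = 0.9799

0.9799


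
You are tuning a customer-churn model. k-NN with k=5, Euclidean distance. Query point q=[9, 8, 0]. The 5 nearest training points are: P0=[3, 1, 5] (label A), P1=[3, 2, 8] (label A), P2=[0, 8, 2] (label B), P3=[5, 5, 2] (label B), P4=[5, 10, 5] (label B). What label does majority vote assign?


d(q,P0) = 10.4881  (label A)
d(q,P1) = 11.6619  (label A)
d(q,P2) = 9.2195  (label B)
d(q,P3) = 5.3852  (label B)
d(q,P4) = 6.7082  (label B)
Votes: A=2, B=3
Majority → B

B


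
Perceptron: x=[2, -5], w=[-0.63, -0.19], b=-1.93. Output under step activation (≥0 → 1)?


z = (2)·(-0.63) + (-5)·(-0.19) - 1.93
  = -2.24
step(z) = 0 (z<0)

0


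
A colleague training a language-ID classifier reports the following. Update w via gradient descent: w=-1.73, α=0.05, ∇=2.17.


w_new = w - α·∇
= -1.73 - 0.05·2.17
= -1.73 - 0.1085
= -1.8385

-1.8385


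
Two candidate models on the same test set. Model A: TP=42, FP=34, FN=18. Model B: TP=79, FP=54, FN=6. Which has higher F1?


Model A: P=42/76=0.5526, R=42/60=0.7, F1=2PR/(P+R)=2TP/(2TP+FP+FN)=84/136=0.6176
Model B: P=79/133=0.594, R=79/85=0.9294, F1=2PR/(P+R)=2TP/(2TP+FP+FN)=158/218=0.7248
0.6176 < 0.7248 → Model B

Model B


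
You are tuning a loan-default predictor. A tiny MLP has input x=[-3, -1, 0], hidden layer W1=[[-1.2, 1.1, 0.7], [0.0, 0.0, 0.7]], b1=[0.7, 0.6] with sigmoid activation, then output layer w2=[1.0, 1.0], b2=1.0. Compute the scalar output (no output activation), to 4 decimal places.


z1[0] = (-1.2)·(-3) + (1.1)·(-1) + (0.7)·(0) + 0.7 = 3.2
z1[1] = (0.0)·(-3) + (0.0)·(-1) + (0.7)·(0) + 0.6 = 0.6
h = sigmoid(z1) = [0.9608, 0.6457]
output = (1.0)·(0.9608) + (1.0)·(0.6457) + 1.0 = 2.6065

2.6065


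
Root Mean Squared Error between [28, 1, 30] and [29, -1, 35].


MSE = 30/3 = 10
RMSE = √(30/3) = 3.1623

3.1623


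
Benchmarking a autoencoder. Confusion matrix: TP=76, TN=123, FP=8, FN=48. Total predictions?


Total = TP + TN + FP + FN
= 76 + 123 + 8 + 48
= 255
(Predicted positive: 84, predicted negative: 171)

255


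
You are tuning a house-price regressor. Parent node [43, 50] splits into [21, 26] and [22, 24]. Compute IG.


Parent = [43, 50], H_parent = 0.9959
H_left = 0.9918 (n=47), H_right = 0.9986 (n=46)
H_children = (47/93)·0.9918 + (46/93)·0.9986 = 0.9952
IG = 0.9959 - 0.9952 = 0.0007

0.0007


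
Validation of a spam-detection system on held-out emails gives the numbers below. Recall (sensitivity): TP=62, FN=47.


Recall = TP/(TP+FN)
= 62/(62+47)
= 62/109 = 56.88%

56.88%


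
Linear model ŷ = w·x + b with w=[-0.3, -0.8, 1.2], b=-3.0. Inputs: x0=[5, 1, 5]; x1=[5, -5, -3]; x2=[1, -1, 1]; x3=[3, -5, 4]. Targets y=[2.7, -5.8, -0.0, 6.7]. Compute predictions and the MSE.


ŷ0 = (-0.3)·(5) + (-0.8)·(1) + (1.2)·(5) - 3.0 = 0.7
ŷ1 = (-0.3)·(5) + (-0.8)·(-5) + (1.2)·(-3) - 3.0 = -4.1
ŷ2 = (-0.3)·(1) + (-0.8)·(-1) + (1.2)·(1) - 3.0 = -1.3
ŷ3 = (-0.3)·(3) + (-0.8)·(-5) + (1.2)·(4) - 3.0 = 4.9
errors² = [4.0, 2.89, 1.69, 3.24]
MSE = 11.8200/4 = 2.955

2.955


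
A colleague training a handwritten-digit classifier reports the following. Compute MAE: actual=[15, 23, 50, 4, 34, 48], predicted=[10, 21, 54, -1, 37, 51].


Absolute errors: |15-10|=5, |23-21|=2, |50-54|=4, |4+ 1|=5, |34-37|=3, |48-51|=3
Sum = 22
MAE = 22/6 = 11/3

11/3


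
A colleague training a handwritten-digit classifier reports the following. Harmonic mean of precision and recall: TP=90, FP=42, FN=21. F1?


Precision = 90/132 = 0.6818
Recall = 90/111 = 0.8108
F1 = 2·P·R/(P+R) = 2·TP/(2·TP+FP+FN) = 180/(180+42+21) = 180/243 = 0.7407

0.7407


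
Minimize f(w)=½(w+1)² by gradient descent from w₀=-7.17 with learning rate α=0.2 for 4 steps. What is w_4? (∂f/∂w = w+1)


step 1: grad = -7.17+1 = -6.17; w = -7.17 - 0.2·(-6.17) = -5.936
step 2: grad = -5.936+1 = -4.936; w = -5.936 - 0.2·(-4.936) = -4.9488
step 3: grad = -4.9488+1 = -3.9488; w = -4.9488 - 0.2·(-3.9488) = -4.15904
step 4: grad = -4.15904+1 = -3.15904; w = -4.15904 - 0.2·(-3.15904) = -3.527232

-3.527232


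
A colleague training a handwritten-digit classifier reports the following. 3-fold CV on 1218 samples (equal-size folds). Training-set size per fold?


Fold size = 1218/3 = 406
Training per fold = 1218 - 406 = 812

812


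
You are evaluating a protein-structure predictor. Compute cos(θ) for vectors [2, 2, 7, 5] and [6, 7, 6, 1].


A·B = 2·6 + 2·7 + 7·6 + 5·1 = 73
‖A‖ = √82 = 9.0554, ‖B‖ = √122 = 11.0454
cos = 73/(√82·√122) = 73/√10004 = 0.7299

0.7299


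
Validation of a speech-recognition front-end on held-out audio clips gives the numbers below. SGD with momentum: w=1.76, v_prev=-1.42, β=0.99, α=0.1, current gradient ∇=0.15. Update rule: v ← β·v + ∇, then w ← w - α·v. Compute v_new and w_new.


v_new = 0.99·-1.42 + 0.15 = -1.4058 + 0.15 = -1.2558
w_new = 1.76 - 0.1·-1.2558 = 1.76 + 0.12558 = 1.88558

v_new=-1.2558, w_new=1.88558


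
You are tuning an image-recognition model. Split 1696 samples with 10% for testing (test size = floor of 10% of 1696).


Test = ⌊1696·10/100⌋ = 169
Train = 1696 - 169 = 1527

Train: 1527, Test: 169


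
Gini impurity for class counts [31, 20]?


Probabilities: [31/51, 20/51] ≈ [0.6078, 0.3922]
Σpᵢ² = (961 + 400)/51² = 1361/2601
Gini = 1 - Σpᵢ² = 1 - 1361/2601 = 0.4767

0.4767


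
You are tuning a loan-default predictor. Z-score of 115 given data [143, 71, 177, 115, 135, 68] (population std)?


μ = 118.1667, σ = 38.9719
z = (115 - 118.1667)/38.9719 = -0.0813

-0.0813


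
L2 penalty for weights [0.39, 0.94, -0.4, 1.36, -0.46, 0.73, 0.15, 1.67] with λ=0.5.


‖w‖₂² = (0.39)² + (0.94)² + (-0.4)² + (1.36)² + (-0.46)² + (0.73)² + (0.15)² + (1.67)²
     = 0.1521 + 0.8836 + 0.16 + 1.8496 + 0.2116 + 0.5329 + 0.0225 + 2.7889
     = 6.6012
λ·‖w‖₂² = 0.5·6.6012 = 3.3006

3.3006


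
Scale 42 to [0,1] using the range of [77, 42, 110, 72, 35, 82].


min=35, max=110
(42-35)/(110-35) = 7/75 = 0.0933

0.0933


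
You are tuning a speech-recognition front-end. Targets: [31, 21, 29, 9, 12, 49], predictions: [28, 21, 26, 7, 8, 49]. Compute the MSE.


Squared errors: (31-28)²=9, (21-21)²=0, (29-26)²=9, (9-7)²=4, (12-8)²=16, (49-49)²=0
Sum = 38
MSE = 38/6 = 19/3

19/3


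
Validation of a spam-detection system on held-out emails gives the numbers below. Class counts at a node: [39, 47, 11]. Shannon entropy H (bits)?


Probabilities: [39/97, 47/97, 11/97] ≈ [0.4021, 0.4845, 0.1134]
H = -((39/97)·log₂(39/97) + (47/97)·log₂(47/97) + (11/97)·log₂(11/97))
  = 1.3911 bits

1.3911 bits


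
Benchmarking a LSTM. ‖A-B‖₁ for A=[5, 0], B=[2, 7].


d = |5-2| + |0-7|
  = 3 + 7
  = 10

10


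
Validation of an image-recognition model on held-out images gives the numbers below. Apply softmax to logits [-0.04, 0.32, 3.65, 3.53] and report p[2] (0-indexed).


Exponentials: e^-0.04=0.9608, e^0.32=1.3771, e^3.65=38.4747, e^3.53=34.124
Sum = 74.9366
Softmax = [0.0128, 0.0184, 0.5134, 0.4554]
p[2] = 38.4747/74.9366 = 0.5134

0.5134


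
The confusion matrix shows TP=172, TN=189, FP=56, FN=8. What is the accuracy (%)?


Accuracy = (TP+TN)/(TP+TN+FP+FN)
= (172+189)/(425)
= 361/425 = 84.94%

84.94%


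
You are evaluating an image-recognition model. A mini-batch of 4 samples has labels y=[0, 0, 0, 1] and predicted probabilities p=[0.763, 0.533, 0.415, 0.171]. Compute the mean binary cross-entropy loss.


L[0] = -ln(1-0.763) = -ln(0.237) = 1.4397
L[1] = -ln(1-0.533) = -ln(0.467) = 0.7614
L[2] = -ln(1-0.415) = -ln(0.585) = 0.5361
L[3] = -ln(0.171) = 1.7661
mean = (1.4397 + 0.7614 + 0.5361 + 1.7661)/4 = 1.1258

1.1258


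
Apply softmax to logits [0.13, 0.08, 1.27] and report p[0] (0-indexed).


Exponentials: e^0.13=1.1388, e^0.08=1.0833, e^1.27=3.5609
Sum = 5.783
Softmax = [0.1969, 0.1873, 0.6157]
p[0] = 1.1388/5.783 = 0.1969

0.1969


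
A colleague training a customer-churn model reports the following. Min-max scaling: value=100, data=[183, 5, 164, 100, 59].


min=5, max=183
(100-5)/(183-5) = 95/178 = 0.5337

0.5337


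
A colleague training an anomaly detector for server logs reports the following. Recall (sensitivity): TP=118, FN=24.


Recall = TP/(TP+FN)
= 118/(118+24)
= 118/142 = 83.1%

83.1%


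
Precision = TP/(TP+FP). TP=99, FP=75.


Precision = TP/(TP+FP)
= 99/(99+75)
= 99/174 = 56.9%

56.9%


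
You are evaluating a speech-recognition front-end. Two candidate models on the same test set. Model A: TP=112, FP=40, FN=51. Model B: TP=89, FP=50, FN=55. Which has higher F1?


Model A: P=112/152=0.7368, R=112/163=0.6871, F1=2PR/(P+R)=2TP/(2TP+FP+FN)=224/315=0.7111
Model B: P=89/139=0.6403, R=89/144=0.6181, F1=2PR/(P+R)=2TP/(2TP+FP+FN)=178/283=0.629
0.7111 > 0.629 → Model A

Model A


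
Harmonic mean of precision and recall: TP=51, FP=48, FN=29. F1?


Precision = 51/99 = 0.5152
Recall = 51/80 = 0.6375
F1 = 2·P·R/(P+R) = 2·TP/(2·TP+FP+FN) = 102/(102+48+29) = 102/179 = 0.5698

0.5698


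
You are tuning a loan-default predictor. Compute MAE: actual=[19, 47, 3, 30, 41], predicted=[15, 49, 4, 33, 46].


Absolute errors: |19-15|=4, |47-49|=2, |3-4|=1, |30-33|=3, |41-46|=5
Sum = 15
MAE = 15/5 = 3

3


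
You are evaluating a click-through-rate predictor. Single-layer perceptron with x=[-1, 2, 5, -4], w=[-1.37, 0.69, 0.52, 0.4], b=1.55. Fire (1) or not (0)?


z = (-1)·(-1.37) + (2)·(0.69) + (5)·(0.52) + (-4)·(0.4) + 1.55
  = 5.3
step(z) = 1 (z≥0)

1


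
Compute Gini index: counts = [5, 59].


Probabilities: [5/64, 59/64] ≈ [0.0781, 0.9219]
Σpᵢ² = (25 + 3481)/64² = 3506/4096
Gini = 1 - Σpᵢ² = 1 - 3506/4096 = 0.144

0.144


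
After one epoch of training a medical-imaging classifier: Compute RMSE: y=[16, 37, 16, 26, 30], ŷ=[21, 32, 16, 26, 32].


MSE = 54/5 = 10.8
RMSE = √(54/5) = 3.2863

3.2863


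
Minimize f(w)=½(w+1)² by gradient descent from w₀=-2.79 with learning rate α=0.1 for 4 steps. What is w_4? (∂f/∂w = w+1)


step 1: grad = -2.79+1 = -1.79; w = -2.79 - 0.1·(-1.79) = -2.611
step 2: grad = -2.611+1 = -1.611; w = -2.611 - 0.1·(-1.611) = -2.4499
step 3: grad = -2.4499+1 = -1.4499; w = -2.4499 - 0.1·(-1.4499) = -2.30491
step 4: grad = -2.30491+1 = -1.30491; w = -2.30491 - 0.1·(-1.30491) = -2.174419

-2.174419


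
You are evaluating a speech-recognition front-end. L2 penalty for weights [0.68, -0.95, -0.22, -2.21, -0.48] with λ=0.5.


‖w‖₂² = (0.68)² + (-0.95)² + (-0.22)² + (-2.21)² + (-0.48)²
     = 0.4624 + 0.9025 + 0.0484 + 4.8841 + 0.2304
     = 6.5278
λ·‖w‖₂² = 0.5·6.5278 = 3.2639

3.2639


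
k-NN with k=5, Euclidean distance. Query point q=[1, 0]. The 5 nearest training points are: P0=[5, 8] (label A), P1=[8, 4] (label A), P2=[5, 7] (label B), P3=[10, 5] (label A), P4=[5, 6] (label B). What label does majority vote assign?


d(q,P0) = 8.9443  (label A)
d(q,P1) = 8.0623  (label A)
d(q,P2) = 8.0623  (label B)
d(q,P3) = 10.2956  (label A)
d(q,P4) = 7.2111  (label B)
Votes: A=3, B=2
Majority → A

A


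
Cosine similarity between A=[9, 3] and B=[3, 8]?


A·B = 9·3 + 3·8 = 51
‖A‖ = √90 = 9.4868, ‖B‖ = √73 = 8.544
cos = 51/(√90·√73) = 51/√6570 = 0.6292

0.6292


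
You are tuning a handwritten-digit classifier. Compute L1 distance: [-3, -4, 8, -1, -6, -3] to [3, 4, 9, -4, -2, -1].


d = |-3-3| + |-4-4| + |8-9| + |-1+ 4| + |-6+ 2| + |-3+ 1|
  = 6 + 8 + 1 + 3 + 4 + 2
  = 24

24


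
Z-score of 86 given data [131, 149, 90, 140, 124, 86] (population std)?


μ = 120, σ = 23.9235
z = (86 - 120)/23.9235 = -1.4212

-1.4212


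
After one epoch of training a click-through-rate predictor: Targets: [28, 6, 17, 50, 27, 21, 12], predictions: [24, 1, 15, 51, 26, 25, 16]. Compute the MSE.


Squared errors: (28-24)²=16, (6-1)²=25, (17-15)²=4, (50-51)²=1, (27-26)²=1, (21-25)²=16, (12-16)²=16
Sum = 79
MSE = 79/7 = 79/7

79/7


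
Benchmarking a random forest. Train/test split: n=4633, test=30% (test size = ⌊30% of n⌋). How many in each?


Test = ⌊4633·30/100⌋ = 1389
Train = 4633 - 1389 = 3244

Train: 3244, Test: 1389


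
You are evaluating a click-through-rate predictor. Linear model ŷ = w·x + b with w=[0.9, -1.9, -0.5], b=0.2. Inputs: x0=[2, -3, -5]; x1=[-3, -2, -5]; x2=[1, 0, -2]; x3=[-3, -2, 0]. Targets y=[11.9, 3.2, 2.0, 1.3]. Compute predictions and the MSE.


ŷ0 = (0.9)·(2) + (-1.9)·(-3) + (-0.5)·(-5) + 0.2 = 10.2
ŷ1 = (0.9)·(-3) + (-1.9)·(-2) + (-0.5)·(-5) + 0.2 = 3.8
ŷ2 = (0.9)·(1) + (-1.9)·(0) + (-0.5)·(-2) + 0.2 = 2.1
ŷ3 = (0.9)·(-3) + (-1.9)·(-2) + (-0.5)·(0) + 0.2 = 1.3
errors² = [2.89, 0.36, 0.01, 0.0]
MSE = 3.2600/4 = 0.815

0.815


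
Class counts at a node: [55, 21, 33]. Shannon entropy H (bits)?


Probabilities: [55/109, 21/109, 33/109] ≈ [0.5046, 0.1927, 0.3028]
H = -((55/109)·log₂(55/109) + (21/109)·log₂(21/109) + (33/109)·log₂(33/109))
  = 1.4776 bits

1.4776 bits


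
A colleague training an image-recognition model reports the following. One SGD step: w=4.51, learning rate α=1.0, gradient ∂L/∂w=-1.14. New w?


w_new = w - α·∇
= 4.51 - 1.0·-1.14
= 4.51 + 1.14
= 5.65

5.65


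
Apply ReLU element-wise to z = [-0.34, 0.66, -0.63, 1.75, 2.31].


ReLU(-0.34) = max(0, -0.34) = 0.0
ReLU(0.66) = max(0, 0.66) = 0.66
ReLU(-0.63) = max(0, -0.63) = 0.0
ReLU(1.75) = max(0, 1.75) = 1.75
ReLU(2.31) = max(0, 2.31) = 2.31
result = [0.0, 0.66, 0.0, 1.75, 2.31]

[0.0, 0.66, 0.0, 1.75, 2.31]


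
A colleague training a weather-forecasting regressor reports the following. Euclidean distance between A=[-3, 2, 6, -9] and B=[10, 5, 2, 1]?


d = √((-3-10)² + (2-5)² + (6-2)² + (-9-1)²)
  = √(169 + 9 + 16 + 100)
  = √294 = 17.1464

17.1464


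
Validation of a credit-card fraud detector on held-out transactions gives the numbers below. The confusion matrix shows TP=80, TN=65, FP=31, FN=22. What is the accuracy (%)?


Accuracy = (TP+TN)/(TP+TN+FP+FN)
= (80+65)/(198)
= 145/198 = 73.23%

73.23%


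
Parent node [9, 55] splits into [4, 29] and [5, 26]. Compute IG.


Parent = [9, 55], H_parent = 0.5859
H_left = 0.5328 (n=33), H_right = 0.6374 (n=31)
H_children = (33/64)·0.5328 + (31/64)·0.6374 = 0.5835
IG = 0.5859 - 0.5835 = 0.0024

0.0024


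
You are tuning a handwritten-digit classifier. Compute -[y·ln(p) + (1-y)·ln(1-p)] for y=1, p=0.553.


BCE = -[y·ln(p) + (1-y)·ln(1-p)]
= -1·ln(0.553) - 0
= -ln(0.553) = 0.5924

0.5924


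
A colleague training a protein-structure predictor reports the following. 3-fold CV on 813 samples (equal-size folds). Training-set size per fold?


Fold size = 813/3 = 271
Training per fold = 813 - 271 = 542

542


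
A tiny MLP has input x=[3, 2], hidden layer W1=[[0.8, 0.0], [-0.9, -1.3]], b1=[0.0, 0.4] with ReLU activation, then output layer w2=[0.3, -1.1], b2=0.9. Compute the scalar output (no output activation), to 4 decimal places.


z1[0] = (0.8)·(3) + (0.0)·(2) + 0.0 = 2.4
z1[1] = (-0.9)·(3) + (-1.3)·(2) + 0.4 = -4.9
h = ReLU(z1) = [2.4, 0.0]
output = (0.3)·(2.4) + (-1.1)·(0.0) + 0.9 = 1.62

1.62


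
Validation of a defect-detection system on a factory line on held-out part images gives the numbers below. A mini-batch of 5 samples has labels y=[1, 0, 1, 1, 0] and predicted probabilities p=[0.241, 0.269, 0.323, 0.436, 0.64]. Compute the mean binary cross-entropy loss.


L[0] = -ln(0.241) = 1.423
L[1] = -ln(1-0.269) = -ln(0.731) = 0.3133
L[2] = -ln(0.323) = 1.1301
L[3] = -ln(0.436) = 0.8301
L[4] = -ln(1-0.64) = -ln(0.36) = 1.0217
mean = (1.423 + 0.3133 + 1.1301 + 0.8301 + 1.0217)/5 = 0.9436

0.9436


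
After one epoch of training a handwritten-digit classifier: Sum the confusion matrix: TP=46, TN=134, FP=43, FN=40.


Total = TP + TN + FP + FN
= 46 + 134 + 43 + 40
= 263
(Predicted positive: 89, predicted negative: 174)

263


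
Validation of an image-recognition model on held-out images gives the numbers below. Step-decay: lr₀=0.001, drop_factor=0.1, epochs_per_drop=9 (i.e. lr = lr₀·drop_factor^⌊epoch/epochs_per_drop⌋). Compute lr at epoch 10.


n_drops = ⌊10/9⌋ = 1
lr = 0.001·0.1^1 = 0.001·0.1 = 0.0001

0.0001


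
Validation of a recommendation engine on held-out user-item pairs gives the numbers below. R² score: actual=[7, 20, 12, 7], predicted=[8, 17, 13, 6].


ȳ = 11.5
SS_res = Σ(y-ŷ)² = 12
SS_tot = Σ(y-ȳ)² = 113
R² = 1 - SS_res/SS_tot = 1 - 0.1062 = 0.8938

0.8938


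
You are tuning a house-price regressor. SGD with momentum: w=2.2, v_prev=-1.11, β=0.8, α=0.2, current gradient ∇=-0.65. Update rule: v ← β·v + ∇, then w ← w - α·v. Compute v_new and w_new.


v_new = 0.8·-1.11 - 0.65 = -0.888 - 0.65 = -1.538
w_new = 2.2 - 0.2·-1.538 = 2.2 + 0.3076 = 2.5076

v_new=-1.538, w_new=2.5076


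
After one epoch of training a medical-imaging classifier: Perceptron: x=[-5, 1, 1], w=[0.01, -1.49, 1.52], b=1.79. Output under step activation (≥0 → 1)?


z = (-5)·(0.01) + (1)·(-1.49) + (1)·(1.52) + 1.79
  = 1.77
step(z) = 1 (z≥0)

1


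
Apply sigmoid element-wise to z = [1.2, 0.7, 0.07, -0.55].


σ(1.2) = 1/(1+e^-1.2) = 0.7685
σ(0.7) = 1/(1+e^-0.7) = 0.6682
σ(0.07) = 1/(1+e^-0.07) = 0.5175
σ(-0.55) = 1/(1+e^0.55) = 0.3659
result = [0.7685, 0.6682, 0.5175, 0.3659]

[0.7685, 0.6682, 0.5175, 0.3659]


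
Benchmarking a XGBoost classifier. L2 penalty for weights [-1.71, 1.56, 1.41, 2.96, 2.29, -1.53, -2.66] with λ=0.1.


‖w‖₂² = (-1.71)² + (1.56)² + (1.41)² + (2.96)² + (2.29)² + (-1.53)² + (-2.66)²
     = 2.9241 + 2.4336 + 1.9881 + 8.7616 + 5.2441 + 2.3409 + 7.0756
     = 30.768
λ·‖w‖₂² = 0.1·30.768 = 3.0768

3.0768


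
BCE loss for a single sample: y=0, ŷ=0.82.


BCE = -[y·ln(p) + (1-y)·ln(1-p)]
= -0 - 1·ln(1-0.82)
= -ln(0.18) = 1.7148

1.7148
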